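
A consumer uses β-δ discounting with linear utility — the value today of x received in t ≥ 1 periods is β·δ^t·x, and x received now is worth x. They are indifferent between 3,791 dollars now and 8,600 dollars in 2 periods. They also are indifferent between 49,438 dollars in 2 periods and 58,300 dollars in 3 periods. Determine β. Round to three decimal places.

β ≈ 0.613

Both payoffs in the second observation are in the future, so β drops out: δ^2·49438 = δ^3·58300 ⇒ δ = 49438/58300 = 0.84799.
The first indifference: 3791 = β·δ^2·8600, so β = 3791/(δ^2·8600) = 3791/(0.71909·8600) ≈ 0.613.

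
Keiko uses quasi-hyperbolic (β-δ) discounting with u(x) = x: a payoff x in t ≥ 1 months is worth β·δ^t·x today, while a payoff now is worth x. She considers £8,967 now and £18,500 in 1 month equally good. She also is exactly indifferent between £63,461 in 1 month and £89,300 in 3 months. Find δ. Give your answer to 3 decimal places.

From the later pair, β·δ^1·63461 = β·δ^3·89300; dividing through, δ^2 = 63461/89300 = 0.71065, so δ = 0.84300.

δ ≈ 0.843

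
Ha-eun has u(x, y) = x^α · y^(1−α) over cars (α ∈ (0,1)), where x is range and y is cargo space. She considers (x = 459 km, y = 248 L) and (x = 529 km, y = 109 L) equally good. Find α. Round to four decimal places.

Indifference: 459^α · 248^(1−α) = 529^α · 109^(1−α).
Rearrange to (459/529)^α = (109/248)^(1−α) and take logs: α·-0.1419382 = (1−α)·-0.8220809.
With A = -0.1419382 and B = -0.8220809: α·A = (1−α)·B, so α = B/(A+B) = -0.8220809/-0.9640191 ≈ 0.8528.

α ≈ 0.8528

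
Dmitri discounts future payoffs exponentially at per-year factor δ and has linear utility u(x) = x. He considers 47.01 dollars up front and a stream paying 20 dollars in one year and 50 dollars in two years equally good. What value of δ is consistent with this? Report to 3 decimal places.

δ ≈ 0.790

Present value of the stream is 20·δ + 50·δ². Indifference gives 20δ + 50δ² = 47.01.
That is, 50δ² + 20δ − 47.01 = 0, a quadratic in δ.
By the quadratic formula (taking the positive root), δ = (−20 + √9802.00) / 100 ≈ 0.790.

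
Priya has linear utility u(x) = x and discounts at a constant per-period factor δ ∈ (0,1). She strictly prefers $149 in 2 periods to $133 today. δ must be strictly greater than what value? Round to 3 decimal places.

δ > 0.945

Comparing present values: 133 < δ^2·149.
So δ^2 > 133/149 = 0.89262; taking the square root of both positive sides preserves the inequality.
δ > (133/149)^(1/2) ≈ 0.945.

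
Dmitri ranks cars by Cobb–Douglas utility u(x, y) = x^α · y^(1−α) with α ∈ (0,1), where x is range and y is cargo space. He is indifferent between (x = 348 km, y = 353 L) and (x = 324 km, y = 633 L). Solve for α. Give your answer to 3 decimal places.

The Cobb–Douglas utilities coincide, so 348^α·353^(1−α) = 324^α·633^(1−α).
Taking logs: α·ln 348 + (1−α)·ln 353 = α·ln 324 + (1−α)·ln 633, i.e. α·0.071459 = (1−α)·0.584002.
Thus α·(0.655461) = 0.584002, so α = 0.584002/0.655461 ≈ 0.891.

α ≈ 0.891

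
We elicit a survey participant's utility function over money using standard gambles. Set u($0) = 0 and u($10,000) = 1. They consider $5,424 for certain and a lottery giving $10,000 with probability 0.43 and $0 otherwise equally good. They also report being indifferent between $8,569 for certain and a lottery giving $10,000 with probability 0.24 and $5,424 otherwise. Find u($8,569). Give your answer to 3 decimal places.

0.567

From the first indifference, u($5,424) = 0.43·u($10,000) + 0.57·u($0) = 0.43·1 + 0.57·0 = 0.43.
The second indifference gives u($8,569) = 0.24·u($10,000) + 0.76·u($5,424) = 0.24·1.00 + 0.76·0.43 = 0.5668.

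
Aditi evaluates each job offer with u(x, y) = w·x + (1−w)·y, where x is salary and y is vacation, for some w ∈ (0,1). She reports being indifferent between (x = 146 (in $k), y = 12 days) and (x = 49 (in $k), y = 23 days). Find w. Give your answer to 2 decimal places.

u(146,12) = u(49,23) means w·146 + (1−w)·12 = w·49 + (1−w)·23.
Collecting terms: w·97 = (1−w)·11.
The marginal rate of substitution is 11/97, so w = 11/(97+11) = 0.10.

w = 0.10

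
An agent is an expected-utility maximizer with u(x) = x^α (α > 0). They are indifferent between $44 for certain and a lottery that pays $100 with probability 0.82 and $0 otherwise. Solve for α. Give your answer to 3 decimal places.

α ≈ 0.242

The lottery's expected utility is 0.82·u(100) + 0.18·u(0) = 0.82·100^α (since u(0) = 0 for α > 0).
Indifference: 44^α = 0.82·100^α, so (44/100)^α = 0.82.
Take logs: α = ln 0.82 / ln(44/100) ≈ 0.24172.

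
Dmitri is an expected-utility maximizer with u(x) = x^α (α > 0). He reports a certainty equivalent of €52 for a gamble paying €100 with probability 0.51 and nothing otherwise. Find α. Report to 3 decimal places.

α ≈ 1.030

Since u(0) = 0, the lottery's EU is 0.51·100^α.
Equating: 52^α = 0.51·100^α, i.e. 0.5200^α = 0.51.
α = ln(0.51) / ln(52/100) = -0.673345/-0.653926 ≈ 1.030.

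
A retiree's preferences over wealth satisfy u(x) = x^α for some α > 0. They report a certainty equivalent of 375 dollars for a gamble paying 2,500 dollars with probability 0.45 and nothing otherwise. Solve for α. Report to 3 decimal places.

EU(lottery) = 0.45·2500^α + 0.55·0 = 0.45·2500^α.
Indifference: 375^α = 0.45·2500^α, so (375/2500)^α = 0.45.
Taking logs: α·ln(375/2500) = ln(0.45), so α = -0.798508 / -1.897120 ≈ 0.421.

α ≈ 0.421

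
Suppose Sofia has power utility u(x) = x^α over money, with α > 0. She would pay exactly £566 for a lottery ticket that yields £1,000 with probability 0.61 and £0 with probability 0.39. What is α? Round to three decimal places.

EU(lottery) = 0.61·1000^α + 0.39·0 = 0.61·1000^α.
Equating: 566^α = 0.61·1000^α, i.e. 0.5660^α = 0.61.
Taking logs: α·ln(566/1000) = ln(0.61), so α = -0.494296 / -0.569161 ≈ 0.868.

α ≈ 0.868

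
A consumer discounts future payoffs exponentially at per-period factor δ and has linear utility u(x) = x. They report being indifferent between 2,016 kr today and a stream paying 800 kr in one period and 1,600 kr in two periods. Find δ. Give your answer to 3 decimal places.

Present value of the stream is 800·δ + 1600·δ². Indifference gives 800δ + 1600δ² = 2016.
So 1600δ² + 800δ − 2016 = 0.
By the quadratic formula (taking the positive root), δ = (−800 + √13542400.00) / 3200 ≈ 0.900.

δ ≈ 0.900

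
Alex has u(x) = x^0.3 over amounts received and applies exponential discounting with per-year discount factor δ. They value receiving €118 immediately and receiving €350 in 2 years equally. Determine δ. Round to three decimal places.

δ ≈ 0.850

The payoff in 2 years is discounted by δ^2, so u(118) = δ^2·u(350) and δ^2 = u(118)/u(350).
With u(x) = x^0.3: δ^2 = 118^0.3/350^0.3 = (118/350)^0.3 = 0.72168.
So δ = 0.72168^(1/2) ≈ 0.850.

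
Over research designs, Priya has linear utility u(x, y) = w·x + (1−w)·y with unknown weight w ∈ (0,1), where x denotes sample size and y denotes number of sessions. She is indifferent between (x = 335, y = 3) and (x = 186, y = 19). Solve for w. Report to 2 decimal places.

u(335,3) = u(186,19) means w·335 + (1−w)·3 = w·186 + (1−w)·19.
Collecting terms: w·149 = (1−w)·16.
The marginal rate of substitution is 16/149, so w = 16/(149+16) = 0.10.

w = 0.10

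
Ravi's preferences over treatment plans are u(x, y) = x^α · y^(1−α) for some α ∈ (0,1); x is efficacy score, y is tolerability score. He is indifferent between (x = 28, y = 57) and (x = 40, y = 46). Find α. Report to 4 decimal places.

Indifference: 28^α · 57^(1−α) = 40^α · 46^(1−α).
Taking logs: α·ln 28 + (1−α)·ln 57 = α·ln 40 + (1−α)·ln 46, i.e. α·-0.3566749 = (1−α)·-0.2144099.
With A = -0.3566749 and B = -0.2144099: α·A = (1−α)·B, so α = B/(A+B) = -0.2144099/-0.5710848 ≈ 0.3754.

α ≈ 0.3754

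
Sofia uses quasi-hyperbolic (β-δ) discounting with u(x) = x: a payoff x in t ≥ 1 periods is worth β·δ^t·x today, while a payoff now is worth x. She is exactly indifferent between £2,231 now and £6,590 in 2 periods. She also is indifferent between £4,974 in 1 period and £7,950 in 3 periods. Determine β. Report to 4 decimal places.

The second indifference involves only future payoffs, so β cancels: β·δ^1·4974 = β·δ^3·7950, giving δ^2 = 4974/7950 = 0.62566, so δ = 0.79099.
Substituting δ into 2231 = β·δ^2·6590: β = 2231/(4123.102) ≈ 0.5411.

β ≈ 0.5411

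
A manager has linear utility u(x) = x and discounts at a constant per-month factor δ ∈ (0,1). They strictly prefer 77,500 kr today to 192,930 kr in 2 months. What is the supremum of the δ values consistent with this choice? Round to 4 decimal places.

δ < 0.6338

Under u(x) = x this choice says 77500 > δ^2·192930.
So δ^2 < 77500/192930 = 0.40170; taking the square root of both positive sides preserves the inequality.
δ < 0.40170^(1/2) = 0.6338.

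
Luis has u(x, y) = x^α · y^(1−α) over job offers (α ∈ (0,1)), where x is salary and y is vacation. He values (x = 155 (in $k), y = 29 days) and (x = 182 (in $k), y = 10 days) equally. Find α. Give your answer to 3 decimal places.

α ≈ 0.869

Indifference: 155^α · 29^(1−α) = 182^α · 10^(1−α).
Rearrange to (155/182)^α = (10/29)^(1−α) and take logs: α·-0.160582 = (1−α)·-1.064711.
Thus α·(-1.225293) = -1.064711, so α = -1.064711/-1.225293 ≈ 0.869.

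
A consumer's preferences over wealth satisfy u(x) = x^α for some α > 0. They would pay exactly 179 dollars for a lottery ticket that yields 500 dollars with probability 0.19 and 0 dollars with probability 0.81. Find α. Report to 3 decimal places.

α ≈ 1.617

Since u(0) = 0, the lottery's EU is 0.19·500^α.
Equating: 179^α = 0.19·500^α, i.e. 0.3580^α = 0.19.
α = ln(0.19) / ln(179/500) = -1.660731/-1.027222 ≈ 1.617.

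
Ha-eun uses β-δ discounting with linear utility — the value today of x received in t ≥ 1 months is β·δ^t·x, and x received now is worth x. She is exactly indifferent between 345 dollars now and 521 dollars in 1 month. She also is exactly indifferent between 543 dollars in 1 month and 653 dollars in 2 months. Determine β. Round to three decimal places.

β ≈ 0.796

Both payoffs in the second observation are in the future, so β drops out: δ^1·543 = δ^2·653 ⇒ δ = 543/653 = 0.83155.
Substituting δ into 345 = β·δ·521: β = 345/(433.236) ≈ 0.796.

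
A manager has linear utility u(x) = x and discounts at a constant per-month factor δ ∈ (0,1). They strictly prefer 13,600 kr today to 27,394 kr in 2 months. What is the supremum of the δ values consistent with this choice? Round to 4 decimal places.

The preference means 13600 > δ^2·27394.
Hence δ^2 < 13600/27394 = 0.49646, and x ↦ x^(1/2) is increasing on (0,∞).
δ < (13600/27394)^(1/2) ≈ 0.7046.

δ < 0.7046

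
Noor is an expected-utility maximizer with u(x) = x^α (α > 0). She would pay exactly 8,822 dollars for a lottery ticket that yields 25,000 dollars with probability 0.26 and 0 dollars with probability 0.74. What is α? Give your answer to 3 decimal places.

The lottery's expected utility is 0.26·u(25000) + 0.74·u(0) = 0.26·25000^α (since u(0) = 0 for α > 0).
Indifference: 8822^α = 0.26·25000^α, so (8822/25000)^α = 0.26.
α = ln(0.26) / ln(8822/25000) = -1.347074/-1.041627 ≈ 1.293.

α ≈ 1.293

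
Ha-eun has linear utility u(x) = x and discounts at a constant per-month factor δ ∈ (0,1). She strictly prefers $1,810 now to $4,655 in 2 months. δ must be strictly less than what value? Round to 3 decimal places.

δ < 0.624

The preference means 1810 > δ^2·4655.
Dividing by 4655: δ^2 < 0.38883. Both sides are positive, so the square root keeps the direction.
δ < (1810/4655)^(1/2) ≈ 0.624.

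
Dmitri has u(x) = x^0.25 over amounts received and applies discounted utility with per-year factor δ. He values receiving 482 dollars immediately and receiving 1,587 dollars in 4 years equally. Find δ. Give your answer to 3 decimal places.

δ ≈ 0.928

Indifference means u(482) = δ^4 · u(1587), so δ^4 = u(482)/u(1587).
Since u(x) = x^0.25, δ^4 = (482/1587)^0.25 = 0.30372^0.25 = 0.74237.
So δ = 0.74237^(1/4) ≈ 0.928.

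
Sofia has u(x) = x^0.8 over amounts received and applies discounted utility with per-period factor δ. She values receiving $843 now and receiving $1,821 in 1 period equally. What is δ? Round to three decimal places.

δ ≈ 0.540

Equating discounted utilities: u(843) = δ·u(1821) ⇒ δ = u(843)/u(1821).
Since u(x) = x^0.8, δ = (843/1821)^0.8 = 0.46293^0.8 = 0.54003.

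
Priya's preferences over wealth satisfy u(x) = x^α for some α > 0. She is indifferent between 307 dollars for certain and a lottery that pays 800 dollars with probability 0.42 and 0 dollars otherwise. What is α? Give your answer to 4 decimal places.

The lottery's expected utility is 0.42·u(800) + 0.58·u(0) = 0.42·800^α (since u(0) = 0 for α > 0).
Setting u(307) equal to that: 307^α = 0.42·800^α ⇒ (307/800)^α = 0.42.
Take logs: α = ln 0.42 / ln(307/800) ≈ 0.905756.

α ≈ 0.9058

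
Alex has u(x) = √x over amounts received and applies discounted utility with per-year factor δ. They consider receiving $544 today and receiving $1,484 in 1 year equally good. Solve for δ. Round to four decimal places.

δ ≈ 0.6055

Equating discounted utilities: u(544) = δ·u(1484) ⇒ δ = u(544)/u(1484).
Since u(x) = √x, δ = √(544/1484) = 0.60546.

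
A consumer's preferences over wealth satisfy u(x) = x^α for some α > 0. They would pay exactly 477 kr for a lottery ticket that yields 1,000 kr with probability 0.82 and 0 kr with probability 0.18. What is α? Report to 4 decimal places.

α ≈ 0.2681

The lottery's expected utility is 0.82·u(1000) + 0.18·u(0) = 0.82·1000^α (since u(0) = 0 for α > 0).
Setting u(477) equal to that: 477^α = 0.82·1000^α ⇒ (477/1000)^α = 0.82.
Take logs: α = ln 0.82 / ln(477/1000) ≈ 0.268090.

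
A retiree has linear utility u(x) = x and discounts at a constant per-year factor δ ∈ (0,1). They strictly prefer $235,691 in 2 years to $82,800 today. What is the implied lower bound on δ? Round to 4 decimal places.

δ > 0.5927

The preference means 82800 < δ^2·235691.
Hence δ^2 > 82800/235691 = 0.35131, and x ↦ x^(1/2) is increasing on (0,∞).
δ > (82800/235691)^(1/2) ≈ 0.5927.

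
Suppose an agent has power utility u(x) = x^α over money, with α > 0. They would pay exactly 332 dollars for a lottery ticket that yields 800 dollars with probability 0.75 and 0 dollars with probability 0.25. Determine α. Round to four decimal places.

α ≈ 0.3271

The lottery's expected utility is 0.75·u(800) + 0.25·u(0) = 0.75·800^α (since u(0) = 0 for α > 0).
Setting u(332) equal to that: 332^α = 0.75·800^α ⇒ (332/800)^α = 0.75.
α = ln(0.75) / ln(332/800) = -0.2876821/-0.8794768 ≈ 0.3271.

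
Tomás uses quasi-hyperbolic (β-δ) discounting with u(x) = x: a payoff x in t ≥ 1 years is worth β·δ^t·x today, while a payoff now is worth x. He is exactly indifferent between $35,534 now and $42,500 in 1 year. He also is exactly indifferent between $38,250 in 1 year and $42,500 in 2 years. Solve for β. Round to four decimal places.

β ≈ 0.9290

From the later pair, β·δ^1·38250 = β·δ^2·42500; dividing through, δ = 38250/42500 = 0.90000.
Now use the now-vs-future pair: 35534 = β·δ·42500 gives β = 35534/(0.90000·42500) ≈ 0.9290.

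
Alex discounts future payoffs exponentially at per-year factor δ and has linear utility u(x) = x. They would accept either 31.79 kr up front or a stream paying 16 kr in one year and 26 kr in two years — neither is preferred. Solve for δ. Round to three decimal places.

Present value of the stream is 16·δ + 26·δ². Indifference gives 16δ + 26δ² = 31.79.
Rearranged: 26δ² + 16δ − 31.79 = 0.
By the quadratic formula (taking the positive root), δ = (−16 + √3562.16) / 52 ≈ 0.840.

δ ≈ 0.840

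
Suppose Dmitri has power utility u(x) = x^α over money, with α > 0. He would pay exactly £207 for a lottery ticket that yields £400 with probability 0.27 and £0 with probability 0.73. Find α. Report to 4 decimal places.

The lottery's expected utility is 0.27·u(400) + 0.73·u(0) = 0.27·400^α (since u(0) = 0 for α > 0).
Equating: 207^α = 0.27·400^α, i.e. 0.5175^α = 0.27.
α = ln(0.27) / ln(207/400) = -1.3093333/-0.6587458 ≈ 1.9876.

α ≈ 1.9876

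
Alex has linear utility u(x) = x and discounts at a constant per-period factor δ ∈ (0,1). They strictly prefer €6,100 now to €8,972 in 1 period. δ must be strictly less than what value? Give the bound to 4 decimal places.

The preference means 6100 > δ·8972.
Dividing through by 8972 gives δ < 0.67989.

δ < 0.6799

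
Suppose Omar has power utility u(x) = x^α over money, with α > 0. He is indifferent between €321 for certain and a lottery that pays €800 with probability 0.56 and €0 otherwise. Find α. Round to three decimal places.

α ≈ 0.635

Since u(0) = 0, the lottery's EU is 0.56·800^α.
Setting u(321) equal to that: 321^α = 0.56·800^α ⇒ (321/800)^α = 0.56.
Taking logs: α·ln(321/800) = ln(0.56), so α = -0.579818 / -0.913171 ≈ 0.635.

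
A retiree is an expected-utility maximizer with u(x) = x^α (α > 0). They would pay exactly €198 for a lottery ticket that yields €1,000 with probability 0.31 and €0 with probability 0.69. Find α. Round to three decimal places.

EU(lottery) = 0.31·1000^α + 0.69·0 = 0.31·1000^α.
Equating: 198^α = 0.31·1000^α, i.e. 0.1980^α = 0.31.
α = ln(0.31) / ln(198/1000) = -1.171183/-1.619488 ≈ 0.723.

α ≈ 0.723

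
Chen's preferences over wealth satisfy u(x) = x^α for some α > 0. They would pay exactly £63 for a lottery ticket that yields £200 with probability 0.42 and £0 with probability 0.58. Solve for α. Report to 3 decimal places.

α ≈ 0.751

The lottery's expected utility is 0.42·u(200) + 0.58·u(0) = 0.42·200^α (since u(0) = 0 for α > 0).
Equating: 63^α = 0.42·200^α, i.e. 0.3150^α = 0.42.
Take logs: α = ln 0.42 / ln(63/200) ≈ 0.75096.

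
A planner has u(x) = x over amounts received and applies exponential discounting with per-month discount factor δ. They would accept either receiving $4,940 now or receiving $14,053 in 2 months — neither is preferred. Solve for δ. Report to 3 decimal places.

δ ≈ 0.593

Equating discounted utilities: u(4940) = δ^2·u(14053) ⇒ δ^2 = u(4940)/u(14053).
With u(x) = x: δ^2 = 4940/14053 = 0.35153.
Hence δ = (0.35153)^(1/2) = 0.59290.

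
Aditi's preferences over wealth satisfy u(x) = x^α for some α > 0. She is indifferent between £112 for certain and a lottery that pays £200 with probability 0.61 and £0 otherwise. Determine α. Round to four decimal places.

α ≈ 0.8525

The lottery's expected utility is 0.61·u(200) + 0.39·u(0) = 0.61·200^α (since u(0) = 0 for α > 0).
Indifference: 112^α = 0.61·200^α, so (112/200)^α = 0.61.
α = ln(0.61) / ln(112/200) = -0.4942963/-0.5798185 ≈ 0.8525.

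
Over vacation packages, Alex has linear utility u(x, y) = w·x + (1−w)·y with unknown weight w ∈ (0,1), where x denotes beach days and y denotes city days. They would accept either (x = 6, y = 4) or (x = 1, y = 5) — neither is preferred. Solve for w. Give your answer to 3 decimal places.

Indifference: w·6 + (1−w)·4 = w·1 + (1−w)·5.
w·(6−1) = (1−w)·(5−4), i.e. w·5 = (1−w)·1.
Hence w = 1/(5+1) = 1/6 = 0.167.

w = 0.167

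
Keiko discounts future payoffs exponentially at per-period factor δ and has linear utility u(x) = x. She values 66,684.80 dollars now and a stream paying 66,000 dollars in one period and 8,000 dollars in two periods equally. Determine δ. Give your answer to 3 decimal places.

Present value of the stream is 66000·δ + 8000·δ². Indifference gives 66000δ + 8000δ² = 66684.80.
So 8000δ² + 66000δ − 66684.80 = 0.
By the quadratic formula (taking the positive root), δ = (−66000 + √6489913600.00) / 16000 ≈ 0.910.

δ ≈ 0.910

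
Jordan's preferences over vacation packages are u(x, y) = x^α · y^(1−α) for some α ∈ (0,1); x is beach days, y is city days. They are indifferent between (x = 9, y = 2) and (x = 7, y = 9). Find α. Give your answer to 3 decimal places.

α ≈ 0.857

The Cobb–Douglas utilities coincide, so 9^α·2^(1−α) = 7^α·9^(1−α).
(9/7)^α = (9/2)^(1−α); take logs: α·ln(9/7) = (1−α)·ln(9/2), i.e. α·0.251314 = (1−α)·1.504077.
So α/(1−α) = (1.504077)/(0.251314) = 5.984852, and α = 5.984852/6.984852 ≈ 0.857.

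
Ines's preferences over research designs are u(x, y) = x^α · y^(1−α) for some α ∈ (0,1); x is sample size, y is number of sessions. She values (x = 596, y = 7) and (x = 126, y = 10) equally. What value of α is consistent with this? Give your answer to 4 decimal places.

The Cobb–Douglas utilities coincide, so 596^α·7^(1−α) = 126^α·10^(1−α).
Rearrange to (596/126)^α = (10/7)^(1−α) and take logs: α·1.5539588 = (1−α)·0.3566749.
So α/(1−α) = (0.3566749)/(1.5539588) = 0.2295266, and α = 0.2295266/1.2295266 ≈ 0.1867.

α ≈ 0.1867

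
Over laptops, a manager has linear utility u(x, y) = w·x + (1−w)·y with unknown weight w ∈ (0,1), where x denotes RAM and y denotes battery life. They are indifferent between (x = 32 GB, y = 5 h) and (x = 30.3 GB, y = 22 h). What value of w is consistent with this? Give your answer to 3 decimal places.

Equating utilities: w·32 + (1−w)·5 = w·30.3 + (1−w)·22.
Rearranging, 1.7·w − 17·(1−w) = 0.
The marginal rate of substitution is 17/1.7, so w = 17/(1.7+17) = 0.909.

w = 0.909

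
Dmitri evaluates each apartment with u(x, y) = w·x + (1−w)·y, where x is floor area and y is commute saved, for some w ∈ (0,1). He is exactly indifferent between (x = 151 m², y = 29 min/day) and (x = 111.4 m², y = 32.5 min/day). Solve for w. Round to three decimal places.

w = 0.081

u(151,29) = u(111.4,32.5) means w·151 + (1−w)·29 = w·111.4 + (1−w)·32.5.
w·(151−111.4) = (1−w)·(32.5−29), i.e. w·39.6 = (1−w)·3.5.
So w/(1−w) = 3.5/39.6 = 0.0884, giving w = 3.5/(39.6+3.5) = 0.081.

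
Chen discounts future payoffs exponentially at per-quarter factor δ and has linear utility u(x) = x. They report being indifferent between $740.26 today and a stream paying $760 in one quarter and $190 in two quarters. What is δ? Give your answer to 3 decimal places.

Present value of the stream is 760·δ + 190·δ². Indifference gives 760δ + 190δ² = 740.26.
That is, 190δ² + 760δ − 740.26 = 0, a quadratic in δ.
δ = (−760 + √(760² + 4·190·740.26)) / (2·190) = (−760 + √1140197.60) / 380 ≈ 0.810.

δ ≈ 0.810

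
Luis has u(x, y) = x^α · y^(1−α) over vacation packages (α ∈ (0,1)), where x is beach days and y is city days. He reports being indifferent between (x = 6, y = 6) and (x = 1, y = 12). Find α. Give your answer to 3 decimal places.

Set the two utilities equal: 6^α·6^(1−α) = 1^α·12^(1−α).
(6/1)^α = (12/6)^(1−α); take logs: α·ln(6/1) = (1−α)·ln(12/6), i.e. α·1.791759 = (1−α)·0.693147.
With A = 1.791759 and B = 0.693147: α·A = (1−α)·B, so α = B/(A+B) = 0.693147/2.484906 ≈ 0.279.

α ≈ 0.279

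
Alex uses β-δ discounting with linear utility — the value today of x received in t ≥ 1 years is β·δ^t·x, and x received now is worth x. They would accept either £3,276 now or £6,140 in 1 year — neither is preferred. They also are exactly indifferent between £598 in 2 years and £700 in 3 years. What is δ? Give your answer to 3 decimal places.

Both payoffs in the second observation are in the future, so β drops out: δ^2·598 = δ^3·700 ⇒ δ = 598/700 = 0.85429.

δ ≈ 0.854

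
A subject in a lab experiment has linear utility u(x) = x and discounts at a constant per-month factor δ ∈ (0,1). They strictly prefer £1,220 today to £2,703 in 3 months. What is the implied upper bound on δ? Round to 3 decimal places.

δ < 0.767

The preference means 1220 > δ^3·2703.
Hence δ^3 < 1220/2703 = 0.45135, and x ↦ x^(1/3) is increasing on (0,∞).
δ < (1220/2703)^(1/3) ≈ 0.767.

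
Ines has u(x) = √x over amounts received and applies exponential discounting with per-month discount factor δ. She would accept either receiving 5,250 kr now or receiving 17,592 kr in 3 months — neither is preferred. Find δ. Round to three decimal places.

δ ≈ 0.817

Equating discounted utilities: u(5250) = δ^3·u(17592) ⇒ δ^3 = u(5250)/u(17592).
Since u(x) = √x, δ^3 = √(5250/17592) = 0.54629.
So δ = 0.54629^(1/3) ≈ 0.817.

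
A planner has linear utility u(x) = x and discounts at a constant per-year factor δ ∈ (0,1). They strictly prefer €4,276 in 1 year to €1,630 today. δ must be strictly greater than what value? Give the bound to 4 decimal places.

δ > 0.3812

Under u(x) = x this choice says 1630 < δ·4276.
So δ > 1630/4276 = 0.38120.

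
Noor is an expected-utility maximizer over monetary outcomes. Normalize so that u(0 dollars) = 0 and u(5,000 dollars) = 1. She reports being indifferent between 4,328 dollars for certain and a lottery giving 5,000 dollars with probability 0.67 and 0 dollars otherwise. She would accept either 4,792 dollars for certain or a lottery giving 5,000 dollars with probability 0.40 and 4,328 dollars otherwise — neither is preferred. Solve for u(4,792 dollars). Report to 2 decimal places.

0.80

From the first indifference, u(4,328 dollars) = 0.67·u(5,000 dollars) + 0.33·u(0 dollars) = 0.67·1 + 0.33·0 = 0.67.
Then u(4,792 dollars) = 0.40·u(5,000 dollars) + 0.60·u(4,328 dollars) = 0.40·1.00 + 0.60·0.67 = 0.8020.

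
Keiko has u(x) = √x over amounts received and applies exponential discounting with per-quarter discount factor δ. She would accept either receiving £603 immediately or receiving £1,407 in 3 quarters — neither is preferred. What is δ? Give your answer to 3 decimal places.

δ ≈ 0.868

The payoff in 3 quarters is discounted by δ^3, so u(603) = δ^3·u(1407) and δ^3 = u(603)/u(1407).
With u(x) = √x: δ^3 = √603/√1407 = √(603/1407) = 0.65465.
Hence δ = (0.65465)^(1/3) = 0.86830.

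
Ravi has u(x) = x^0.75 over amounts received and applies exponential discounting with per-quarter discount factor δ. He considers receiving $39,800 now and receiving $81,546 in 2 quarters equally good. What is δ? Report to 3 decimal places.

Indifference means u(39800) = δ^2 · u(81546), so δ^2 = u(39800)/u(81546).
With u(x) = x^0.75: δ^2 = 39800^0.75/81546^0.75 = (39800/81546)^0.75 = 0.58393.
Taking the square root: δ = 0.58393^(1/2) ≈ 0.764.

δ ≈ 0.764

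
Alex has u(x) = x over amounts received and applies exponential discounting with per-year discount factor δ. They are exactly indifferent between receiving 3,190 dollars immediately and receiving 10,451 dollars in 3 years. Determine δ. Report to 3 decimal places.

δ ≈ 0.673

Indifference means u(3190) = δ^3 · u(10451), so δ^3 = u(3190)/u(10451).
With u(x) = x: δ^3 = 3190/10451 = 0.30523.
Hence δ = (0.30523)^(1/3) = 0.67330.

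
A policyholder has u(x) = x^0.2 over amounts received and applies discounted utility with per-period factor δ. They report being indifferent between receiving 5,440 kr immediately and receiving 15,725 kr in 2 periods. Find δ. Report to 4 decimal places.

Indifference means u(5440) = δ^2 · u(15725), so δ^2 = u(5440)/u(15725).
With u(x) = x^0.2: δ^2 = 5440^0.2/15725^0.2 = (5440/15725)^0.2 = 0.80873.
So δ = 0.80873^(1/2) ≈ 0.8993.

δ ≈ 0.8993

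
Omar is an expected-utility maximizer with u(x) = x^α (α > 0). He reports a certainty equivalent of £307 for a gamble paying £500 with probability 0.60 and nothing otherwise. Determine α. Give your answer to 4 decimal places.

The lottery's expected utility is 0.60·u(500) + 0.40·u(0) = 0.60·500^α (since u(0) = 0 for α > 0).
Indifference: 307^α = 0.60·500^α, so (307/500)^α = 0.60.
α = ln(0.60) / ln(307/500) = -0.5108256/-0.4877604 ≈ 1.0473.

α ≈ 1.0473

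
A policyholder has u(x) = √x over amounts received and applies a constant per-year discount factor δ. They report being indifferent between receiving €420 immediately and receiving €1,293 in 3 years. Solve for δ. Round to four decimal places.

Indifference means u(420) = δ^3 · u(1293), so δ^3 = u(420)/u(1293).
Since u(x) = √x, δ^3 = √(420/1293) = 0.56994.
Hence δ = (0.56994)^(1/3) = 0.829103.

δ ≈ 0.8291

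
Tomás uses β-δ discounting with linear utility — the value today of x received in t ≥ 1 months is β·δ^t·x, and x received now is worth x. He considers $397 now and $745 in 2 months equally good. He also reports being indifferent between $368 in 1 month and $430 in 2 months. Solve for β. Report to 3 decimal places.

The second indifference involves only future payoffs, so β cancels: β·δ^1·368 = β·δ^2·430, giving δ = 368/430 = 0.85581.
Substituting δ into 397 = β·δ^2·745: β = 397/(545.651) ≈ 0.728.

β ≈ 0.728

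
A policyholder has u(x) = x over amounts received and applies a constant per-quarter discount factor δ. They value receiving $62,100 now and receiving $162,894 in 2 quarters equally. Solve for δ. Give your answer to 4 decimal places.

δ ≈ 0.6174

The payoff in 2 quarters is discounted by δ^2, so u(62100) = δ^2·u(162894) and δ^2 = u(62100)/u(162894).
With u(x) = x: δ^2 = 62100/162894 = 0.38123.
So δ = 0.38123^(1/2) ≈ 0.6174.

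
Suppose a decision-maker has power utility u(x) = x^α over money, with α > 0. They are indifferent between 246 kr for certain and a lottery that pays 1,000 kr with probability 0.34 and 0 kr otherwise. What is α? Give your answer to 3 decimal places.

α ≈ 0.769

The lottery's expected utility is 0.34·u(1000) + 0.66·u(0) = 0.34·1000^α (since u(0) = 0 for α > 0).
Indifference: 246^α = 0.34·1000^α, so (246/1000)^α = 0.34.
α = ln(0.34) / ln(246/1000) = -1.078810/-1.402424 ≈ 0.769.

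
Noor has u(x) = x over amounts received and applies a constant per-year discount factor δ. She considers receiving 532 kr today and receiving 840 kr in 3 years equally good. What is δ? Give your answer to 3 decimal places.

Indifference means u(532) = δ^3 · u(840), so δ^3 = u(532)/u(840).
With u(x) = x: δ^3 = 532/840 = 0.63333.
So δ = 0.63333^(1/3) ≈ 0.859.

δ ≈ 0.859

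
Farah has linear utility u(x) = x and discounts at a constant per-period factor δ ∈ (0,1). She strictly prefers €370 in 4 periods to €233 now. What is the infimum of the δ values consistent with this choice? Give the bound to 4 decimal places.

Under u(x) = x this choice says 233 < δ^4·370.
So δ^4 > 233/370 = 0.62973; taking the 4th root of both positive sides preserves the inequality.
δ > 0.62973^(1/4) = 0.8908.

δ > 0.8908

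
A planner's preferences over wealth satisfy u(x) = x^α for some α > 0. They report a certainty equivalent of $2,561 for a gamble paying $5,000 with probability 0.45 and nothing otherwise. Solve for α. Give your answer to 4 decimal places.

α ≈ 1.1935

EU(lottery) = 0.45·5000^α + 0.55·0 = 0.45·5000^α.
Indifference: 2561^α = 0.45·5000^α, so (2561/5000)^α = 0.45.
Take logs: α = ln 0.45 / ln(2561/5000) ≈ 1.193512.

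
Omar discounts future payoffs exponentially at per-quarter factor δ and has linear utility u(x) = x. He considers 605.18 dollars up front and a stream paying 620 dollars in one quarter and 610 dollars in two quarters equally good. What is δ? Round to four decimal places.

δ ≈ 0.6100

The stream is worth 620δ + 610δ² today, so 620δ + 610δ² = 605.18.
That is, 610δ² + 620δ − 605.18 = 0, a quadratic in δ.
δ = (−620 + √(620² + 4·610·605.18)) / (2·610) = (−620 + √1861039.20) / 1220 ≈ 0.6100.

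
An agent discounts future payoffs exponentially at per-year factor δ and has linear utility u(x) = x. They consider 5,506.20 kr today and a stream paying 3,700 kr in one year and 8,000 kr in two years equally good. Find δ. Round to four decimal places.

Present value of the stream is 3700·δ + 8000·δ². Indifference gives 3700δ + 8000δ² = 5506.20.
So 8000δ² + 3700δ − 5506.20 = 0.
By the quadratic formula (taking the positive root), δ = (−3700 + √189888400.00) / 16000 ≈ 0.6300.

δ ≈ 0.6300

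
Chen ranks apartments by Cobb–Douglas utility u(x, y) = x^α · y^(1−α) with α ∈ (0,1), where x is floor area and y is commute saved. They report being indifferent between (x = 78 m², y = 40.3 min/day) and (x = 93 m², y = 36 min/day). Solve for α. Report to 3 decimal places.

α ≈ 0.391

Set the two utilities equal: 78^α·40.3^(1−α) = 93^α·36^(1−α).
Taking logs: α·ln 78 + (1−α)·ln 40.3 = α·ln 93 + (1−α)·ln 36, i.e. α·-0.175891 = (1−α)·-0.112833.
So α/(1−α) = (-0.112833)/(-0.175891) = 0.641494, and α = 0.641494/1.641494 ≈ 0.391.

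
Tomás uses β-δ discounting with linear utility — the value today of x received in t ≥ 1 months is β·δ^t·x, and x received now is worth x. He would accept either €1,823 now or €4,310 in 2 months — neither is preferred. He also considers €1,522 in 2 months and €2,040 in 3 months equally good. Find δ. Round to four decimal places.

δ ≈ 0.7461

From the later pair, β·δ^2·1522 = β·δ^3·2040; dividing through, δ = 1522/2040 = 0.74608.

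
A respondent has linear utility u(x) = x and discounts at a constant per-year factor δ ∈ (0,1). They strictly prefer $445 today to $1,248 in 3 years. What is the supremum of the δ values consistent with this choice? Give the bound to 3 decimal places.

δ < 0.709

Comparing present values: 445 > δ^3·1248.
Dividing by 1248: δ^3 < 0.35657. Both sides are positive, so the cube root keeps the direction.
δ < (445/1248)^(1/3) ≈ 0.709.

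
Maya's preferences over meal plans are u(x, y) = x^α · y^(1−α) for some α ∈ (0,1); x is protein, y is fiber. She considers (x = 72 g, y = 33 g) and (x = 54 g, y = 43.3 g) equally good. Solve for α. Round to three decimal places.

The Cobb–Douglas utilities coincide, so 72^α·33^(1−α) = 54^α·43.3^(1−α).
Taking logs: α·ln 72 + (1−α)·ln 33 = α·ln 54 + (1−α)·ln 43.3, i.e. α·0.287682 = (1−α)·0.271645.
With A = 0.287682 and B = 0.271645: α·A = (1−α)·B, so α = B/(A+B) = 0.271645/0.559327 ≈ 0.486.

α ≈ 0.486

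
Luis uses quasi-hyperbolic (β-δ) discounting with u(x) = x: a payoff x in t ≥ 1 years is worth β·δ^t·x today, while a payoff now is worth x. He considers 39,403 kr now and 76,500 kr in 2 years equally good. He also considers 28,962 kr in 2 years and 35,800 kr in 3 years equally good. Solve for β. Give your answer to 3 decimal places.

β ≈ 0.787

From the later pair, β·δ^2·28962 = β·δ^3·35800; dividing through, δ = 28962/35800 = 0.80899.
Now use the now-vs-future pair: 39403 = β·δ^2·76500 gives β = 39403/(0.65447·76500) ≈ 0.787.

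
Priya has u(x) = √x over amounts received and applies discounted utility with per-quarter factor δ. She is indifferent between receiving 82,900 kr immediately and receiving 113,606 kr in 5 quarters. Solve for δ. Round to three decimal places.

Indifference means u(82900) = δ^5 · u(113606), so δ^5 = u(82900)/u(113606).
Since u(x) = √x, δ^5 = √(82900/113606) = 0.85423.
Taking the 5th root: δ = 0.85423^(1/5) ≈ 0.969.

δ ≈ 0.969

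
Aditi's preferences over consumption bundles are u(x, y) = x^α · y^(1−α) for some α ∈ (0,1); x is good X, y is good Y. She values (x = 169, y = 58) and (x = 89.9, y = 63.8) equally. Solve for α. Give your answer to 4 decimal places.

The Cobb–Douglas utilities coincide, so 169^α·58^(1−α) = 89.9^α·63.8^(1−α).
Rearrange to (169/89.9)^α = (63.8/58)^(1−α) and take logs: α·0.6312008 = (1−α)·0.0953102.
With A = 0.6312008 and B = 0.0953102: α·A = (1−α)·B, so α = B/(A+B) = 0.0953102/0.7265110 ≈ 0.1312.

α ≈ 0.1312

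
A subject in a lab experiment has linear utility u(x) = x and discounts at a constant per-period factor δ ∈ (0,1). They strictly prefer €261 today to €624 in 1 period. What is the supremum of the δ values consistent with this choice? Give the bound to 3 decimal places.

Comparing present values: 261 > δ·624.
So δ < 261/624 = 0.41827.

δ < 0.418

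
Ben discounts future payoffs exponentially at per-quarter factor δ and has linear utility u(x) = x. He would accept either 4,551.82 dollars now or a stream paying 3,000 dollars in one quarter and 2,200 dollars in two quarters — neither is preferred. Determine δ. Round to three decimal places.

δ ≈ 0.910

Equating present values: 4551.82 = 3000δ + 2200δ².
That is, 2200δ² + 3000δ − 4551.82 = 0, a quadratic in δ.
By the quadratic formula (taking the positive root), δ = (−3000 + √49056016.00) / 4400 ≈ 0.910.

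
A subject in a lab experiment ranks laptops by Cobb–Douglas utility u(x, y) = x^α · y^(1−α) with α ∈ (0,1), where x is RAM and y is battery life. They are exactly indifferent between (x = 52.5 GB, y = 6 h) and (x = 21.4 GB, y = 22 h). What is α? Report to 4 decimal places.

α ≈ 0.5915

Indifference: 52.5^α · 6^(1−α) = 21.4^α · 22^(1−α).
(52.5/21.4)^α = (22/6)^(1−α); take logs: α·ln(52.5/21.4) = (1−α)·ln(22/6), i.e. α·0.8974222 = (1−α)·1.2992830.
So α/(1−α) = (1.2992830)/(0.8974222) = 1.4477946, and α = 1.4477946/2.4477946 ≈ 0.5915.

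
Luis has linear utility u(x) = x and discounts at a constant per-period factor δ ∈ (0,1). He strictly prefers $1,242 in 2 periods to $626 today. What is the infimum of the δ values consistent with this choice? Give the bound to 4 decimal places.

δ > 0.7099

Under u(x) = x this choice says 626 < δ^2·1242.
So δ^2 > 626/1242 = 0.50403; taking the square root of both positive sides preserves the inequality.
δ > 0.50403^(1/2) = 0.7099.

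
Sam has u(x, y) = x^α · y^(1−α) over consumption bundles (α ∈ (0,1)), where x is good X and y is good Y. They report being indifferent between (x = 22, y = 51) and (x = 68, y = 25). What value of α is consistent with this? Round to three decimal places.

The Cobb–Douglas utilities coincide, so 22^α·51^(1−α) = 68^α·25^(1−α).
(22/68)^α = (25/51)^(1−α); take logs: α·ln(22/68) = (1−α)·ln(25/51), i.e. α·-1.128465 = (1−α)·-0.712950.
Thus α·(-1.841415) = -0.712950, so α = -0.712950/-1.841415 ≈ 0.387.

α ≈ 0.387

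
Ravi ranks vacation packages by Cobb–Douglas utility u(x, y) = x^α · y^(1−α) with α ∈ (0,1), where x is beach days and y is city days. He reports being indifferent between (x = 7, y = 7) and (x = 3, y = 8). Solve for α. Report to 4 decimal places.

α ≈ 0.1361

Indifference: 7^α · 7^(1−α) = 3^α · 8^(1−α).
(7/3)^α = (8/7)^(1−α); take logs: α·ln(7/3) = (1−α)·ln(8/7), i.e. α·0.8472979 = (1−α)·0.1335314.
So α/(1−α) = (0.1335314)/(0.8472979) = 0.1575968, and α = 0.1575968/1.1575968 ≈ 0.1361.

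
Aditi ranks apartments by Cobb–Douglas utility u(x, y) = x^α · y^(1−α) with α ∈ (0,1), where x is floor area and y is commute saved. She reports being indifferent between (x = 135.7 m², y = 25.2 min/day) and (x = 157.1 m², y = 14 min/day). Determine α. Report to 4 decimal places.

Set the two utilities equal: 135.7^α·25.2^(1−α) = 157.1^α·14^(1−α).
Taking logs: α·ln 135.7 + (1−α)·ln 25.2 = α·ln 157.1 + (1−α)·ln 14, i.e. α·-0.1464360 = (1−α)·-0.5877867.
So α/(1−α) = (-0.5877867)/(-0.1464360) = 4.0139494, and α = 4.0139494/5.0139494 ≈ 0.8006.

α ≈ 0.8006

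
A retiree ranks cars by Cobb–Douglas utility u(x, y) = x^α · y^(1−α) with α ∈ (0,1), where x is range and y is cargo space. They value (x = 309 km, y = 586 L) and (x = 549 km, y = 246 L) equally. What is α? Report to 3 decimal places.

α ≈ 0.602

Set the two utilities equal: 309^α·586^(1−α) = 549^α·246^(1−α).
(309/549)^α = (246/586)^(1−α); take logs: α·ln(309/549) = (1−α)·ln(246/586), i.e. α·-0.574757 = (1−α)·-0.867988.
Thus α·(-1.442745) = -0.867988, so α = -0.867988/-1.442745 ≈ 0.602.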